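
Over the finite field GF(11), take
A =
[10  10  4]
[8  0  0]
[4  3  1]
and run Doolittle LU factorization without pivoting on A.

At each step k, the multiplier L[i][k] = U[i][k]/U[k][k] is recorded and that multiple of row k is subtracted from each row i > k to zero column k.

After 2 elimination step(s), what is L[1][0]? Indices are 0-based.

L[1][0] = 3

[col 0] pivot 10
  R1 -= 3*R0 → (0, 3, 10)  (L[1][0] := 3)
  R2 -= 7*R0 → (0, 10, 6)  (L[2][0] := 7)
[col 1] pivot 3
  R2 -= 7*R1 → (0, 0, 2)  (L[2][1] := 7)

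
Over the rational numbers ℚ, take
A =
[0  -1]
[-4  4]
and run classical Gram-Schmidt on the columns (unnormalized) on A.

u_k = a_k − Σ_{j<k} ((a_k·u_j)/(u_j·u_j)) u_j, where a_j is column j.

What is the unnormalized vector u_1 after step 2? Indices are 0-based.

u_1 = (-1, 0)

Step 1: u_0 = a_0 = (0, -4).
Step 2: u_1 = a_1 − (-1)·u_0 = (-1, 0).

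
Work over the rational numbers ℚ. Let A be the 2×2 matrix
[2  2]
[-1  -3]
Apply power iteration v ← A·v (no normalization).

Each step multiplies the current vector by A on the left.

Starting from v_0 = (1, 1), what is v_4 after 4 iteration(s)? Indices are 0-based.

v_4 = (-16, 56)

v_0 = (1, 1).
v_1 = A·v_0 = (4, -4).
v_2 = A·v_1 = (0, 8).
v_3 = A·v_2 = (16, -24).
v_4 = A·v_3 = (-16, 56).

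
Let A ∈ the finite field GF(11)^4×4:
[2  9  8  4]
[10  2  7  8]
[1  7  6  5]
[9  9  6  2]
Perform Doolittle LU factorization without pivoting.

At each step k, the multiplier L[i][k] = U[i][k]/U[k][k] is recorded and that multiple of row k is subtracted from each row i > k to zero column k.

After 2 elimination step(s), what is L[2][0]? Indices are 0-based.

L[2][0] = 6

Step 1: pivot at (0,0) is 2.
  row1 ← row1 − (5)·row0  ⇒  L[1][0]=5, U row1=(0, 1, 0, 10)
  row2 ← row2 − (6)·row0  ⇒  L[2][0]=6, U row2=(0, 8, 2, 3)
  row3 ← row3 − (10)·row0  ⇒  L[3][0]=10, U row3=(0, 7, 3, 6)
Step 2: pivot at (1,1) is 1.
  row2 ← row2 − (8)·row1  ⇒  L[2][1]=8, U row2=(0, 0, 2, 0)
  row3 ← row3 − (7)·row1  ⇒  L[3][1]=7, U row3=(0, 0, 3, 2)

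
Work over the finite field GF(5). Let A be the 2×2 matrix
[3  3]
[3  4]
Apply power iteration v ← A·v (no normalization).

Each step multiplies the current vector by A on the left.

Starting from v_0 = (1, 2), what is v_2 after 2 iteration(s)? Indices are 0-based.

v_2 = (0, 1)

v_0 = (1, 2).
v_1 = A·v_0 = (4, 1).
v_2 = A·v_1 = (0, 1).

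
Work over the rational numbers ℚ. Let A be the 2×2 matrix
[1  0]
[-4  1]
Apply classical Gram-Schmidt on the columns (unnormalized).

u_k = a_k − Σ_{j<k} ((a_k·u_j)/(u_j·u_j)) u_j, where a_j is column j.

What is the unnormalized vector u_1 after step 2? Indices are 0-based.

Step 1: u_0 = a_0 = (1, -4).
Step 2: u_1 = a_1 − (-4/17)·u_0 = (4/17, 1/17).

u_1 = (4/17, 1/17)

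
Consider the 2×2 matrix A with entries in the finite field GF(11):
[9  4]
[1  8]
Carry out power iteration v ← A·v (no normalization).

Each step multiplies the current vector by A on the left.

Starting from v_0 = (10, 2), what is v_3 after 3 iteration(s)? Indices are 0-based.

v_3 = (0, 2)

v_0 = (10, 2).
v_1 = A·v_0 = (10, 4).
v_2 = A·v_1 = (7, 9).
v_3 = A·v_2 = (0, 2).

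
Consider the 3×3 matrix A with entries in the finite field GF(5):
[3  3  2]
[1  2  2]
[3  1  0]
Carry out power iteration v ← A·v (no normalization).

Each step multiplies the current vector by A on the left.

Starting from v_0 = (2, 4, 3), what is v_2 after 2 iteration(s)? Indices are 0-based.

v_0 = (2, 4, 3).
v_1 = A·v_0 = (4, 1, 0).
v_2 = A·v_1 = (0, 1, 3).

v_2 = (0, 1, 3)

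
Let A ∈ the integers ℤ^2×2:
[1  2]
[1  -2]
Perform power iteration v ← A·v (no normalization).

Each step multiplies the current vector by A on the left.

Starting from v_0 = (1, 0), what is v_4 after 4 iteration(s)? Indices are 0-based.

v_0 = (1, 0).
v_1 = A·v_0 = (1, 1).
v_2 = A·v_1 = (3, -1).
v_3 = A·v_2 = (1, 5).
v_4 = A·v_3 = (11, -9).

v_4 = (11, -9)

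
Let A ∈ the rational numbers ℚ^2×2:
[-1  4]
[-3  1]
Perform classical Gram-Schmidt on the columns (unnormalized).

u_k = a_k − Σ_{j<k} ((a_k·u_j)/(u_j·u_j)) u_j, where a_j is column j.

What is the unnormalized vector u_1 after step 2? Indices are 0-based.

u_1 = (33/10, -11/10)

Step 1: u_0 = a_0 = (-1, -3).
Step 2: u_1 = a_1 − (-7/10)·u_0 = (33/10, -11/10).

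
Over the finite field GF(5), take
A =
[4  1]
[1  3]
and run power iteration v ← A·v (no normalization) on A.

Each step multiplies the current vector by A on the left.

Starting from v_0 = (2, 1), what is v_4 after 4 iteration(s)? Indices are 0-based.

v_4 = (0, 2)

v_0 = (2, 1).
v_1 = A·v_0 = (4, 0).
v_2 = A·v_1 = (1, 4).
v_3 = A·v_2 = (3, 3).
v_4 = A·v_3 = (0, 2).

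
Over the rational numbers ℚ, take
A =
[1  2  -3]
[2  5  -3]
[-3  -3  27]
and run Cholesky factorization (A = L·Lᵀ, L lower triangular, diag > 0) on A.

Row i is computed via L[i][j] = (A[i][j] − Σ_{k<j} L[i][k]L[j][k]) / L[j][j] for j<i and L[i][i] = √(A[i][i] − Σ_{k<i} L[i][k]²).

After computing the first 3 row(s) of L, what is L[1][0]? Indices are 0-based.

L[1][0] = 2

Step 1: L[0][0] = √(1) = 1.
  L[1][0] = (2) / L[0][0] = 2.
Step 2: L[1][1] = √(1) = 1.
  L[2][0] = (-3) / L[0][0] = -3.
  L[2][1] = (3) / L[1][1] = 3.
Step 3: L[2][2] = √(9) = 3.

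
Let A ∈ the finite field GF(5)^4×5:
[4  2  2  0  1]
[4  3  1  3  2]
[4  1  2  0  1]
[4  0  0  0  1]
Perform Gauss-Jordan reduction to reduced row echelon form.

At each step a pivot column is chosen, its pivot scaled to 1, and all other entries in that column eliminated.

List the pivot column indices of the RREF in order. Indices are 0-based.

pivot(0,0)=4: scale R0 → (1, 3, 3, 0, 4)
  clear (1,0): R1 −= (4)R0 → (0, 1, 4, 3, 1)
  clear (2,0): R2 −= (4)R0 → (0, 4, 0, 0, 0)
  clear (3,0): R3 −= (4)R0 → (0, 3, 3, 0, 0)
pivot(1,1)=1: scale R1 → (0, 1, 4, 3, 1)
  clear (0,1): R0 −= (3)R1 → (1, 0, 1, 1, 1)
  clear (2,1): R2 −= (4)R1 → (0, 0, 4, 3, 1)
  clear (3,1): R3 −= (3)R1 → (0, 0, 1, 1, 2)
pivot(2,2)=4: scale R2 → (0, 0, 1, 2, 4)
  clear (0,2): R0 −= (1)R2 → (1, 0, 0, 4, 2)
  clear (1,2): R1 −= (4)R2 → (0, 1, 0, 0, 0)
  clear (3,2): R3 −= (1)R2 → (0, 0, 0, 4, 3)
pivot(3,3)=4: scale R3 → (0, 0, 0, 1, 2)
  clear (0,3): R0 −= (4)R3 → (1, 0, 0, 0, 4)
  clear (2,3): R2 −= (2)R3 → (0, 0, 1, 0, 0)

pivot columns: 0, 1, 2, 3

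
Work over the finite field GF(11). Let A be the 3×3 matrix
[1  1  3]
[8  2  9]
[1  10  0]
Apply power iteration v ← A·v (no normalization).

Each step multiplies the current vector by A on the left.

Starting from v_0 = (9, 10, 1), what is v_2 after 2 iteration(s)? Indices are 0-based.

v_0 = (9, 10, 1).
v_1 = A·v_0 = (0, 2, 10).
v_2 = A·v_1 = (10, 6, 9).

v_2 = (10, 6, 9)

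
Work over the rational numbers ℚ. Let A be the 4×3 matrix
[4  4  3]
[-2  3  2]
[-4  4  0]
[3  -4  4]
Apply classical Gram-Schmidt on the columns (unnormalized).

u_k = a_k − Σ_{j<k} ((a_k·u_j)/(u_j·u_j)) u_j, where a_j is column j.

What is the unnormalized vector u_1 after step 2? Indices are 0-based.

Step 1: u_0 = a_0 = (4, -2, -4, 3).
Step 2: u_1 = a_1 − (-2/5)·u_0 = (28/5, 11/5, 12/5, -14/5).

u_1 = (28/5, 11/5, 12/5, -14/5)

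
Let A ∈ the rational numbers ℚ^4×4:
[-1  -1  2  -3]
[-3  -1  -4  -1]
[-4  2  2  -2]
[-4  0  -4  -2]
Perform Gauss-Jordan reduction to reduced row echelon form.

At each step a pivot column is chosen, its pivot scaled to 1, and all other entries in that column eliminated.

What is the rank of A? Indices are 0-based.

step 1: normalize row 0 (÷-1) = (1, 1, -2, 3)
  row 1: subtract -3×row0 = (0, 2, -10, 8)
  row 2: subtract -4×row0 = (0, 6, -6, 10)
  row 3: subtract -4×row0 = (0, 4, -12, 10)
step 2: normalize row 1 (÷2) = (0, 1, -5, 4)
  row 0: subtract 1×row1 = (1, 0, 3, -1)
  row 2: subtract 6×row1 = (0, 0, 24, -14)
  row 3: subtract 4×row1 = (0, 0, 8, -6)
step 3: normalize row 2 (÷24) = (0, 0, 1, -7/12)
  row 0: subtract 3×row2 = (1, 0, 0, 3/4)
  row 1: subtract -5×row2 = (0, 1, 0, 13/12)
  row 3: subtract 8×row2 = (0, 0, 0, -4/3)
step 4: normalize row 3 (÷-4/3) = (0, 0, 0, 1)
  row 0: subtract 3/4×row3 = (1, 0, 0, 0)
  row 1: subtract 13/12×row3 = (0, 1, 0, 0)
  row 2: subtract -7/12×row3 = (0, 0, 1, 0)

rank = 4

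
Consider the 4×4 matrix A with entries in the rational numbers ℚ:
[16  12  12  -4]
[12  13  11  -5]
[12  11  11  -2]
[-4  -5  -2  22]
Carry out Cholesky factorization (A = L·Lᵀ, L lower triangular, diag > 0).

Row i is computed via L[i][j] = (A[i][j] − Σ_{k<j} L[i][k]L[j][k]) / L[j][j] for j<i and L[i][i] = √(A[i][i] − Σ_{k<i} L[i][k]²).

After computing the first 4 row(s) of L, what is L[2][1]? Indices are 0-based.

L[2][1] = 1

Step 1: L[0][0] = √(16) = 4.
  L[1][0] = (12) / L[0][0] = 3.
Step 2: L[1][1] = √(4) = 2.
  L[2][0] = (12) / L[0][0] = 3.
  L[2][1] = (2) / L[1][1] = 1.
Step 3: L[2][2] = √(1) = 1.
  L[3][0] = (-4) / L[0][0] = -1.
  L[3][1] = (-2) / L[1][1] = -1.
  L[3][2] = (2) / L[2][2] = 2.
Step 4: L[3][3] = √(16) = 4.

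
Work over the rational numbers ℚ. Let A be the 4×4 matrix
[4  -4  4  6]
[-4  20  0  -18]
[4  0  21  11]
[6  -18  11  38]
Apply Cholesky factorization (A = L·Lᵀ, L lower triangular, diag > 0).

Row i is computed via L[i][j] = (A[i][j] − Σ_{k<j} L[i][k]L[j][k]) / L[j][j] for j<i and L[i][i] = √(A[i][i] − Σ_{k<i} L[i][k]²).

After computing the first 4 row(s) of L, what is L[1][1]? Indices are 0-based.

L[1][1] = 4

Step 1: L[0][0] = √(4) = 2.
  L[1][0] = (-4) / L[0][0] = -2.
Step 2: L[1][1] = √(16) = 4.
  L[2][0] = (4) / L[0][0] = 2.
  L[2][1] = (4) / L[1][1] = 1.
Step 3: L[2][2] = √(16) = 4.
  L[3][0] = (6) / L[0][0] = 3.
  L[3][1] = (-12) / L[1][1] = -3.
  L[3][2] = (8) / L[2][2] = 2.
Step 4: L[3][3] = √(16) = 4.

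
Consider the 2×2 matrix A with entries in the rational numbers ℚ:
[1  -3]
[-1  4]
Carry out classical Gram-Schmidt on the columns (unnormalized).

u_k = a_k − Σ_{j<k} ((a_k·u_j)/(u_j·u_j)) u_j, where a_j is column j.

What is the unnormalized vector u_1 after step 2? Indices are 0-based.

u_1 = (1/2, 1/2)

Step 1: u_0 = a_0 = (1, -1).
Step 2: u_1 = a_1 − (-7/2)·u_0 = (1/2, 1/2).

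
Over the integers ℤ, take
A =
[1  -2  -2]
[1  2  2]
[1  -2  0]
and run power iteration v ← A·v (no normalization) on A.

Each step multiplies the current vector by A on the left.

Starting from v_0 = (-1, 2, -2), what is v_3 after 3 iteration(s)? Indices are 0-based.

v_3 = (35, -13, 37)

v_0 = (-1, 2, -2).
v_1 = A·v_0 = (-1, -1, -5).
v_2 = A·v_1 = (11, -13, 1).
v_3 = A·v_2 = (35, -13, 37).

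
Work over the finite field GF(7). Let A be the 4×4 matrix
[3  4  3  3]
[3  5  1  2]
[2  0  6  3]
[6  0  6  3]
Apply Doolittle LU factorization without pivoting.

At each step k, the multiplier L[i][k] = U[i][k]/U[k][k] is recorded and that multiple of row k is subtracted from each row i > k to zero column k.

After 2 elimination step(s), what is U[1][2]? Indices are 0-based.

[col 0] pivot 3
  R1 -= 1*R0 → (0, 1, 5, 6)  (L[1][0] := 1)
  R2 -= 3*R0 → (0, 2, 4, 1)  (L[2][0] := 3)
  R3 -= 2*R0 → (0, 6, 0, 4)  (L[3][0] := 2)
[col 1] pivot 1
  R2 -= 2*R1 → (0, 0, 1, 3)  (L[2][1] := 2)
  R3 -= 6*R1 → (0, 0, 5, 3)  (L[3][1] := 6)

U[1][2] = 5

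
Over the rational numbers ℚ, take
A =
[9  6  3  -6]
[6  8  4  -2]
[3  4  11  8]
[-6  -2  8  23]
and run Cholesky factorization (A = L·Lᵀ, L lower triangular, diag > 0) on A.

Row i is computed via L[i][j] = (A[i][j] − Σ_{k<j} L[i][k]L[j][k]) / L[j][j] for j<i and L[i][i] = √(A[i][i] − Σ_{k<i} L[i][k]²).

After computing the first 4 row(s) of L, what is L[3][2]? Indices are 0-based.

Step 1: L[0][0] = √(9) = 3.
  L[1][0] = (6) / L[0][0] = 2.
Step 2: L[1][1] = √(4) = 2.
  L[2][0] = (3) / L[0][0] = 1.
  L[2][1] = (2) / L[1][1] = 1.
Step 3: L[2][2] = √(9) = 3.
  L[3][0] = (-6) / L[0][0] = -2.
  L[3][1] = (2) / L[1][1] = 1.
  L[3][2] = (9) / L[2][2] = 3.
Step 4: L[3][3] = √(9) = 3.

L[3][2] = 3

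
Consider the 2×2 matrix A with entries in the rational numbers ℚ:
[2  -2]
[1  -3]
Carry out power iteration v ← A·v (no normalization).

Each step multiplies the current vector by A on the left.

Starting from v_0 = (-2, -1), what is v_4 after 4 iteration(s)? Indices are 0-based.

v_4 = (-22, -29)

v_0 = (-2, -1).
v_1 = A·v_0 = (-2, 1).
v_2 = A·v_1 = (-6, -5).
v_3 = A·v_2 = (-2, 9).
v_4 = A·v_3 = (-22, -29).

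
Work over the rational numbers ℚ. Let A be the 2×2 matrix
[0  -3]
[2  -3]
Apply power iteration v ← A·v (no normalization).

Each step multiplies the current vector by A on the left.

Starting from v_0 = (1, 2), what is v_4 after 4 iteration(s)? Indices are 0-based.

v_0 = (1, 2).
v_1 = A·v_0 = (-6, -4).
v_2 = A·v_1 = (12, 0).
v_3 = A·v_2 = (0, 24).
v_4 = A·v_3 = (-72, -72).

v_4 = (-72, -72)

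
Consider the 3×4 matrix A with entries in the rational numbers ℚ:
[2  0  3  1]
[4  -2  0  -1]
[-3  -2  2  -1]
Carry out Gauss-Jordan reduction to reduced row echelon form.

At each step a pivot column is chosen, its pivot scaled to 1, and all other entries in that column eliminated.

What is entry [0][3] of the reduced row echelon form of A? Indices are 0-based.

pivot(0,0)=2: scale R0 → (1, 0, 3/2, 1/2)
  clear (1,0): R1 −= (4)R0 → (0, -2, -6, -3)
  clear (2,0): R2 −= (-3)R0 → (0, -2, 13/2, 1/2)
pivot(1,1)=-2: scale R1 → (0, 1, 3, 3/2)
  clear (2,1): R2 −= (-2)R1 → (0, 0, 25/2, 7/2)
pivot(2,2)=25/2: scale R2 → (0, 0, 1, 7/25)
  clear (0,2): R0 −= (3/2)R2 → (1, 0, 0, 2/25)
  clear (1,2): R1 −= (3)R2 → (0, 1, 0, 33/50)

M[0][3] = 2/25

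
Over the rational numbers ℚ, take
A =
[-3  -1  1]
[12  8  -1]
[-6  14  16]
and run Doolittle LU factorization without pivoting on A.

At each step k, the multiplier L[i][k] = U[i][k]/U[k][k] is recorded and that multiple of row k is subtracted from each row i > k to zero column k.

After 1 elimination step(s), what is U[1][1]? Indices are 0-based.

U[1][1] = 4

Step 1: pivot at (0,0) is -3.
  row1 ← row1 − (-4)·row0  ⇒  L[1][0]=-4, U row1=(0, 4, 3)
  row2 ← row2 − (2)·row0  ⇒  L[2][0]=2, U row2=(0, 16, 14)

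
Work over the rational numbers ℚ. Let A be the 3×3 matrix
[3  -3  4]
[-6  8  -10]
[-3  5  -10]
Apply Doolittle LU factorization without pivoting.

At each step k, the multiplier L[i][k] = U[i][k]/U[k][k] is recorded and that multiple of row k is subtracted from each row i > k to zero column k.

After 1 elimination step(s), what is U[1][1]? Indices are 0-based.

Step 1: pivot at (0,0) is 3.
  row1 ← row1 − (-2)·row0  ⇒  L[1][0]=-2, U row1=(0, 2, -2)
  row2 ← row2 − (-1)·row0  ⇒  L[2][0]=-1, U row2=(0, 2, -6)

U[1][1] = 2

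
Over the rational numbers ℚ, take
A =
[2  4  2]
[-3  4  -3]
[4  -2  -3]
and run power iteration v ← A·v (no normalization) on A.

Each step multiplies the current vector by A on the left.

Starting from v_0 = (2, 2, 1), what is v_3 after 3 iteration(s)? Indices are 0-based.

v_0 = (2, 2, 1).
v_1 = A·v_0 = (14, -1, 1).
v_2 = A·v_1 = (26, -49, 55).
v_3 = A·v_2 = (-34, -439, 37).

v_3 = (-34, -439, 37)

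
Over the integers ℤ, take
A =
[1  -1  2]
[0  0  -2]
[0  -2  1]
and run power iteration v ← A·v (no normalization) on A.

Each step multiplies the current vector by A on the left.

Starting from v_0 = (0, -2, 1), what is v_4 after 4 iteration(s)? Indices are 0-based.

v_0 = (0, -2, 1).
v_1 = A·v_0 = (4, -2, 5).
v_2 = A·v_1 = (16, -10, 9).
v_3 = A·v_2 = (44, -18, 29).
v_4 = A·v_3 = (120, -58, 65).

v_4 = (120, -58, 65)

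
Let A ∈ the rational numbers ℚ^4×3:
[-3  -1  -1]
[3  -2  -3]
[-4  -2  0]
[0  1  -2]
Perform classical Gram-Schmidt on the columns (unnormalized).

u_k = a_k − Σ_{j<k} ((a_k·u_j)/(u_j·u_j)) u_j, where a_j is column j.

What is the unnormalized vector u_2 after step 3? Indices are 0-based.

Step 1: u_0 = a_0 = (-3, 3, -4, 0).
Step 2: u_1 = a_1 − (5/34)·u_0 = (-19/34, -83/34, -24/17, 1).
Step 3: u_2 = a_2 − (-3/17)·u_0 − (40/63)·u_1 = (-74/63, -58/63, 4/21, -166/63).

u_2 = (-74/63, -58/63, 4/21, -166/63)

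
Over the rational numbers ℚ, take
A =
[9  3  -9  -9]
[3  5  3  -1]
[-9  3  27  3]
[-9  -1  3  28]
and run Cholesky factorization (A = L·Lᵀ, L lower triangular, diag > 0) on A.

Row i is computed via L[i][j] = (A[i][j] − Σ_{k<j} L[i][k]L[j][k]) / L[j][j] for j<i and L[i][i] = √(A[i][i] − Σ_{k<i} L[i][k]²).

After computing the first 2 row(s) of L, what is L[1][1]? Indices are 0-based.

L[1][1] = 2

Step 1: L[0][0] = √(9) = 3.
  L[1][0] = (3) / L[0][0] = 1.
Step 2: L[1][1] = √(4) = 2.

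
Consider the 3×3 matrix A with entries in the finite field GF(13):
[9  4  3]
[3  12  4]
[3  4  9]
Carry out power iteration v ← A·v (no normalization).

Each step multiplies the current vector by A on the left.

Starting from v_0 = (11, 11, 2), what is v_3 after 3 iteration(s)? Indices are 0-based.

v_3 = (2, 2, 8)

v_0 = (11, 11, 2).
v_1 = A·v_0 = (6, 4, 4).
v_2 = A·v_1 = (4, 4, 5).
v_3 = A·v_2 = (2, 2, 8).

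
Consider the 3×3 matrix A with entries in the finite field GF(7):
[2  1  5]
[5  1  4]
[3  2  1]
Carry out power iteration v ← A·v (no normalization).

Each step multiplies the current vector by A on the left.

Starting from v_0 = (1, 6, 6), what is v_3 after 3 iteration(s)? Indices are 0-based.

v_3 = (2, 4, 1)

v_0 = (1, 6, 6).
v_1 = A·v_0 = (3, 0, 0).
v_2 = A·v_1 = (6, 1, 2).
v_3 = A·v_2 = (2, 4, 1).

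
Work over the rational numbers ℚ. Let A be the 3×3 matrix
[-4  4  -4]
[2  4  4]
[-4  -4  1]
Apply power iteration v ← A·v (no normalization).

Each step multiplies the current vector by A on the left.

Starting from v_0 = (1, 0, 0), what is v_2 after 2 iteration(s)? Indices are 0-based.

v_2 = (40, -16, 4)

v_0 = (1, 0, 0).
v_1 = A·v_0 = (-4, 2, -4).
v_2 = A·v_1 = (40, -16, 4).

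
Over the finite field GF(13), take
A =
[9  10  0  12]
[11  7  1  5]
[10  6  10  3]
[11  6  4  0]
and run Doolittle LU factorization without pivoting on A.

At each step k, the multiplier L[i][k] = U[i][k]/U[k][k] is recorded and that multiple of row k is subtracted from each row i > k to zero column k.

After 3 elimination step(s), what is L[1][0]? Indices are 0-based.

L[1][0] = 7

Step 1: pivot at (0,0) is 9.
  row1 ← row1 − (7)·row0  ⇒  L[1][0]=7, U row1=(0, 2, 1, 12)
  row2 ← row2 − (4)·row0  ⇒  L[2][0]=4, U row2=(0, 5, 10, 7)
  row3 ← row3 − (7)·row0  ⇒  L[3][0]=7, U row3=(0, 1, 4, 7)
Step 2: pivot at (1,1) is 2.
  row2 ← row2 − (9)·row1  ⇒  L[2][1]=9, U row2=(0, 0, 1, 3)
  row3 ← row3 − (7)·row1  ⇒  L[3][1]=7, U row3=(0, 0, 10, 1)
Step 3: pivot at (2,2) is 1.
  row3 ← row3 − (10)·row2  ⇒  L[3][2]=10, U row3=(0, 0, 0, 10)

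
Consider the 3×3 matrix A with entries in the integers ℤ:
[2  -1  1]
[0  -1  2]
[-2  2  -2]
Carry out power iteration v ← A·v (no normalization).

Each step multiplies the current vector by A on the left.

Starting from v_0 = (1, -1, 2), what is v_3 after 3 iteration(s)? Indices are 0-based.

v_3 = (31, 53, -68)

v_0 = (1, -1, 2).
v_1 = A·v_0 = (5, 5, -8).
v_2 = A·v_1 = (-3, -21, 16).
v_3 = A·v_2 = (31, 53, -68).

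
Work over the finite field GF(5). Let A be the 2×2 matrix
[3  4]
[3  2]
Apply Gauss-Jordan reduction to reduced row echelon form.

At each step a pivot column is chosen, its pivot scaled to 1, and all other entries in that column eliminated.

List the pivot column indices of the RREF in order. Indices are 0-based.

pivot(0,0)=3: scale R0 → (1, 3)
  clear (1,0): R1 −= (3)R0 → (0, 3)
pivot(1,1)=3: scale R1 → (0, 1)
  clear (0,1): R0 −= (3)R1 → (1, 0)

pivot columns: 0, 1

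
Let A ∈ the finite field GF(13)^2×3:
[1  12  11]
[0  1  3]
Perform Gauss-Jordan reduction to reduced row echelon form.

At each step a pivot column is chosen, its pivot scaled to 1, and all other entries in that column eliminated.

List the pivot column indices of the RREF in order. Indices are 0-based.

pivot(0,0)=1: scale R0 → (1, 12, 11)
pivot(1,1)=1: scale R1 → (0, 1, 3)
  clear (0,1): R0 −= (12)R1 → (1, 0, 1)

pivot columns: 0, 1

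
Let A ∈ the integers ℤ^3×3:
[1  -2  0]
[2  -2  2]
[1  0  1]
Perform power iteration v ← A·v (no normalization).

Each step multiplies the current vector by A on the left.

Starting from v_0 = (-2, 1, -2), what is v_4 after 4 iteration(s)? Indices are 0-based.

v_0 = (-2, 1, -2).
v_1 = A·v_0 = (-4, -10, -4).
v_2 = A·v_1 = (16, 4, -8).
v_3 = A·v_2 = (8, 8, 8).
v_4 = A·v_3 = (-8, 16, 16).

v_4 = (-8, 16, 16)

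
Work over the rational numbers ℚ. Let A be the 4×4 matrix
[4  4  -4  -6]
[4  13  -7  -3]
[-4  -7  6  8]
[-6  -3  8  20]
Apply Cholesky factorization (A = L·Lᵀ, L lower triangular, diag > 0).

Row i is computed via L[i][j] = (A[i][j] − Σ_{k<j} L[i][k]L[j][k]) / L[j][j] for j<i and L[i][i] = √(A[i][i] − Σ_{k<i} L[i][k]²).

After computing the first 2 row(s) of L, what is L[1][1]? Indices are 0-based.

L[1][1] = 3

Step 1: L[0][0] = √(4) = 2.
  L[1][0] = (4) / L[0][0] = 2.
Step 2: L[1][1] = √(9) = 3.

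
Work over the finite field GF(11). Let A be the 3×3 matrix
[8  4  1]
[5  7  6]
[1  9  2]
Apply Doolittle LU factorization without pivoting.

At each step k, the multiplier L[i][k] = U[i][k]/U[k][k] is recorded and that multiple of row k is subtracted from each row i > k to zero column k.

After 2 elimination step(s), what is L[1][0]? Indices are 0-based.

Step 1: pivot at (0,0) is 8.
  row1 ← row1 − (2)·row0  ⇒  L[1][0]=2, U row1=(0, 10, 4)
  row2 ← row2 − (7)·row0  ⇒  L[2][0]=7, U row2=(0, 3, 6)
Step 2: pivot at (1,1) is 10.
  row2 ← row2 − (8)·row1  ⇒  L[2][1]=8, U row2=(0, 0, 7)

L[1][0] = 2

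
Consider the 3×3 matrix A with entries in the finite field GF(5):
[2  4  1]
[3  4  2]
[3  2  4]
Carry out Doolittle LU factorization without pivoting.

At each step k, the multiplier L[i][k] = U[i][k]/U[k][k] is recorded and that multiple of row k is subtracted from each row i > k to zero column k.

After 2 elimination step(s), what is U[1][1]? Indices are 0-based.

Step 1: pivot at (0,0) is 2.
  row1 ← row1 − (4)·row0  ⇒  L[1][0]=4, U row1=(0, 3, 3)
  row2 ← row2 − (4)·row0  ⇒  L[2][0]=4, U row2=(0, 1, 0)
Step 2: pivot at (1,1) is 3.
  row2 ← row2 − (2)·row1  ⇒  L[2][1]=2, U row2=(0, 0, 4)

U[1][1] = 3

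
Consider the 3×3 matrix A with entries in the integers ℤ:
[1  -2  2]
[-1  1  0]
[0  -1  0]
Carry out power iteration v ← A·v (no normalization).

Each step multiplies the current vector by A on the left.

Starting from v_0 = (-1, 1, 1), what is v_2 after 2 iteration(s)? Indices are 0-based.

v_0 = (-1, 1, 1).
v_1 = A·v_0 = (-1, 2, -1).
v_2 = A·v_1 = (-7, 3, -2).

v_2 = (-7, 3, -2)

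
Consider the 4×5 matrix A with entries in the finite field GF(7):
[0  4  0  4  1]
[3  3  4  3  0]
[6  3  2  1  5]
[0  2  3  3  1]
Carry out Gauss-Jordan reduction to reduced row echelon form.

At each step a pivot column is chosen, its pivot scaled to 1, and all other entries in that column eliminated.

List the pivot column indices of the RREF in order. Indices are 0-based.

[1] R0 <-> R1
[1] R0 /= 3  ⇒  (1, 1, 6, 1, 0)
     R2 -= 6·R0  ⇒  (0, 4, 1, 2, 5)
[2] R1 /= 4  ⇒  (0, 1, 0, 1, 2)
     R0 -= 1·R1  ⇒  (1, 0, 6, 0, 5)
     R2 -= 4·R1  ⇒  (0, 0, 1, 5, 4)
     R3 -= 2·R1  ⇒  (0, 0, 3, 1, 4)
[3] R2 /= 1  ⇒  (0, 0, 1, 5, 4)
     R0 -= 6·R2  ⇒  (1, 0, 0, 5, 2)
     R3 -= 3·R2  ⇒  (0, 0, 0, 0, 6)
column 3 empty below row 3
[4] R3 /= 6  ⇒  (0, 0, 0, 0, 1)
     R0 -= 2·R3  ⇒  (1, 0, 0, 5, 0)
     R1 -= 2·R3  ⇒  (0, 1, 0, 1, 0)
     R2 -= 4·R3  ⇒  (0, 0, 1, 5, 0)

pivot columns: 0, 1, 2, 4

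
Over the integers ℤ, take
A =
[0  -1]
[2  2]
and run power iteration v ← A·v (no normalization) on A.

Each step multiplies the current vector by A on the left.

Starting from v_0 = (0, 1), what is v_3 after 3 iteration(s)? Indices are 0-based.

v_0 = (0, 1).
v_1 = A·v_0 = (-1, 2).
v_2 = A·v_1 = (-2, 2).
v_3 = A·v_2 = (-2, 0).

v_3 = (-2, 0)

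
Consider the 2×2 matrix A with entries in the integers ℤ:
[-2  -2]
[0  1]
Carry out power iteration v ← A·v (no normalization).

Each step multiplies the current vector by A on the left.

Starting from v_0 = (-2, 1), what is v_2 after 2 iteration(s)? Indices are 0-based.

v_0 = (-2, 1).
v_1 = A·v_0 = (2, 1).
v_2 = A·v_1 = (-6, 1).

v_2 = (-6, 1)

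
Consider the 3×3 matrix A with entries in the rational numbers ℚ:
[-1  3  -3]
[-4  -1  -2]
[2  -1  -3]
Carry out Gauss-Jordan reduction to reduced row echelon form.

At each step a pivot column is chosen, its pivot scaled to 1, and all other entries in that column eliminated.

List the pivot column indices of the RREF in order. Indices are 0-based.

pivot columns: 0, 1, 2

[1] R0 /= -1  ⇒  (1, -3, 3)
     R1 -= -4·R0  ⇒  (0, -13, 10)
     R2 -= 2·R0  ⇒  (0, 5, -9)
[2] R1 /= -13  ⇒  (0, 1, -10/13)
     R0 -= -3·R1  ⇒  (1, 0, 9/13)
     R2 -= 5·R1  ⇒  (0, 0, -67/13)
[3] R2 /= -67/13  ⇒  (0, 0, 1)
     R0 -= 9/13·R2  ⇒  (1, 0, 0)
     R1 -= -10/13·R2  ⇒  (0, 1, 0)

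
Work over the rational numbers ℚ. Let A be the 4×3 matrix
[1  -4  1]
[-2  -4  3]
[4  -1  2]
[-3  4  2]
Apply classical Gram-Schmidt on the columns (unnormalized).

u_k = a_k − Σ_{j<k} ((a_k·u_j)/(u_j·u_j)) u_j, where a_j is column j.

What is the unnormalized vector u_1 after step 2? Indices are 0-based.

Step 1: u_0 = a_0 = (1, -2, 4, -3).
Step 2: u_1 = a_1 − (-2/5)·u_0 = (-18/5, -24/5, 3/5, 14/5).

u_1 = (-18/5, -24/5, 3/5, 14/5)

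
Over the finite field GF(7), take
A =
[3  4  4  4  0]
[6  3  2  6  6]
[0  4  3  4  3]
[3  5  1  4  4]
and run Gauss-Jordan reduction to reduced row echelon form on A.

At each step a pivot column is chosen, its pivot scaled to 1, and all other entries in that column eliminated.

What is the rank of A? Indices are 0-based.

[1] R0 /= 3  ⇒  (1, 6, 6, 6, 0)
     R1 -= 6·R0  ⇒  (0, 2, 1, 5, 6)
     R3 -= 3·R0  ⇒  (0, 1, 4, 0, 4)
[2] R1 /= 2  ⇒  (0, 1, 4, 6, 3)
     R0 -= 6·R1  ⇒  (1, 0, 3, 5, 3)
     R2 -= 4·R1  ⇒  (0, 0, 1, 1, 5)
     R3 -= 1·R1  ⇒  (0, 0, 0, 1, 1)
[3] R2 /= 1  ⇒  (0, 0, 1, 1, 5)
     R0 -= 3·R2  ⇒  (1, 0, 0, 2, 2)
     R1 -= 4·R2  ⇒  (0, 1, 0, 2, 4)
[4] R3 /= 1  ⇒  (0, 0, 0, 1, 1)
     R0 -= 2·R3  ⇒  (1, 0, 0, 0, 0)
     R1 -= 2·R3  ⇒  (0, 1, 0, 0, 2)
     R2 -= 1·R3  ⇒  (0, 0, 1, 0, 4)

rank = 4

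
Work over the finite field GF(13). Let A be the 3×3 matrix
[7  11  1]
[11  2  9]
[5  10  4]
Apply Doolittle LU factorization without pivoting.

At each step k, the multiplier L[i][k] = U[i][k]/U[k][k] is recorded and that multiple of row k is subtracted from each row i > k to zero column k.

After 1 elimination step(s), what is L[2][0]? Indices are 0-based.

L[2][0] = 10

k=0: U[0][0]=7
  eliminate (1,0): mult=9, new row 1: (0, 7, 0); set L[1][0]=9
  eliminate (2,0): mult=10, new row 2: (0, 4, 7); set L[2][0]=10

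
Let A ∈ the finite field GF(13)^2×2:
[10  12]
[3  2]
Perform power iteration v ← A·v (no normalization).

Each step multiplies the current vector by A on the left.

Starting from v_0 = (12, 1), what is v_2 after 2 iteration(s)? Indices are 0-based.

v_0 = (12, 1).
v_1 = A·v_0 = (2, 12).
v_2 = A·v_1 = (8, 4).

v_2 = (8, 4)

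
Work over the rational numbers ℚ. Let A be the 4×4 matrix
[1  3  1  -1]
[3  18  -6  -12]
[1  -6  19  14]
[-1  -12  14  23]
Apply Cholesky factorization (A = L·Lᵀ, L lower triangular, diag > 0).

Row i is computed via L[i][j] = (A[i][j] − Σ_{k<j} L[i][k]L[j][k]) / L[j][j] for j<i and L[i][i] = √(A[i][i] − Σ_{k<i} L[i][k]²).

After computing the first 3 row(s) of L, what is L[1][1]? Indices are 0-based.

L[1][1] = 3

Step 1: L[0][0] = √(1) = 1.
  L[1][0] = (3) / L[0][0] = 3.
Step 2: L[1][1] = √(9) = 3.
  L[2][0] = (1) / L[0][0] = 1.
  L[2][1] = (-9) / L[1][1] = -3.
Step 3: L[2][2] = √(9) = 3.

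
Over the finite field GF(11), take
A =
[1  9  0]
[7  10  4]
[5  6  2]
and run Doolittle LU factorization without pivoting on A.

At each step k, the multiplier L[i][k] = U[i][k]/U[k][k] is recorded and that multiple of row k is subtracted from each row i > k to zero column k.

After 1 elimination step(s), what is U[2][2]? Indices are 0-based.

[col 0] pivot 1
  R1 -= 7*R0 → (0, 2, 4)  (L[1][0] := 7)
  R2 -= 5*R0 → (0, 5, 2)  (L[2][0] := 5)

U[2][2] = 2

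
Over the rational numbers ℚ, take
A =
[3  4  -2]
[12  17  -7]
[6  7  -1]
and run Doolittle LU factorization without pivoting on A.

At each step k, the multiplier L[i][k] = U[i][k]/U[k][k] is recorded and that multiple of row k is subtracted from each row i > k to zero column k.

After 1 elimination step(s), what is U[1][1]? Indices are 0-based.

U[1][1] = 1

Step 1: pivot at (0,0) is 3.
  row1 ← row1 − (4)·row0  ⇒  L[1][0]=4, U row1=(0, 1, 1)
  row2 ← row2 − (2)·row0  ⇒  L[2][0]=2, U row2=(0, -1, 3)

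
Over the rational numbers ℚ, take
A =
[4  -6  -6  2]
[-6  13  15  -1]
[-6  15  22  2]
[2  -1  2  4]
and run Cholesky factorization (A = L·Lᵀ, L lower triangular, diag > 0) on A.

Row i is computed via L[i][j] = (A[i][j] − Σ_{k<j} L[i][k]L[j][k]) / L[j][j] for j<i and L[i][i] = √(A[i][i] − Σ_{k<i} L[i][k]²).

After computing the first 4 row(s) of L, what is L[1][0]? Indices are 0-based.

L[1][0] = -3

Step 1: L[0][0] = √(4) = 2.
  L[1][0] = (-6) / L[0][0] = -3.
Step 2: L[1][1] = √(4) = 2.
  L[2][0] = (-6) / L[0][0] = -3.
  L[2][1] = (6) / L[1][1] = 3.
Step 3: L[2][2] = √(4) = 2.
  L[3][0] = (2) / L[0][0] = 1.
  L[3][1] = (2) / L[1][1] = 1.
  L[3][2] = (2) / L[2][2] = 1.
Step 4: L[3][3] = √(1) = 1.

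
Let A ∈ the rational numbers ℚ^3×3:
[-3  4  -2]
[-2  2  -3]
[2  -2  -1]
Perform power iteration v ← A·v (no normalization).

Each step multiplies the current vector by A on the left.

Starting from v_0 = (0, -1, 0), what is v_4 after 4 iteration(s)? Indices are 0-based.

v_4 = (24, -10, -30)

v_0 = (0, -1, 0).
v_1 = A·v_0 = (-4, -2, 2).
v_2 = A·v_1 = (0, -2, -6).
v_3 = A·v_2 = (4, 14, 10).
v_4 = A·v_3 = (24, -10, -30).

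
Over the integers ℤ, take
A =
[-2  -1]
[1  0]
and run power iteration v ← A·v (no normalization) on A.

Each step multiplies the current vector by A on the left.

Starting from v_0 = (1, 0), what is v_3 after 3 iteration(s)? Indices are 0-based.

v_0 = (1, 0).
v_1 = A·v_0 = (-2, 1).
v_2 = A·v_1 = (3, -2).
v_3 = A·v_2 = (-4, 3).

v_3 = (-4, 3)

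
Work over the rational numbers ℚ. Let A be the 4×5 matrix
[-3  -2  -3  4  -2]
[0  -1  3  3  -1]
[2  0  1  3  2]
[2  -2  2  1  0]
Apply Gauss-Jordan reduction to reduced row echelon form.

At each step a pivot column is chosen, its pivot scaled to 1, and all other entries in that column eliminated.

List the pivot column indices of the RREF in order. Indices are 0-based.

pivot columns: 0, 1, 2, 3

pivot(0,0)=-3: scale R0 → (1, 2/3, 1, -4/3, 2/3)
  clear (2,0): R2 −= (2)R0 → (0, -4/3, -1, 17/3, 2/3)
  clear (3,0): R3 −= (2)R0 → (0, -10/3, 0, 11/3, -4/3)
pivot(1,1)=-1: scale R1 → (0, 1, -3, -3, 1)
  clear (0,1): R0 −= (2/3)R1 → (1, 0, 3, 2/3, 0)
  clear (2,1): R2 −= (-4/3)R1 → (0, 0, -5, 5/3, 2)
  clear (3,1): R3 −= (-10/3)R1 → (0, 0, -10, -19/3, 2)
pivot(2,2)=-5: scale R2 → (0, 0, 1, -1/3, -2/5)
  clear (0,2): R0 −= (3)R2 → (1, 0, 0, 5/3, 6/5)
  clear (1,2): R1 −= (-3)R2 → (0, 1, 0, -4, -1/5)
  clear (3,2): R3 −= (-10)R2 → (0, 0, 0, -29/3, -2)
pivot(3,3)=-29/3: scale R3 → (0, 0, 0, 1, 6/29)
  clear (0,3): R0 −= (5/3)R3 → (1, 0, 0, 0, 124/145)
  clear (1,3): R1 −= (-4)R3 → (0, 1, 0, 0, 91/145)
  clear (2,3): R2 −= (-1/3)R3 → (0, 0, 1, 0, -48/145)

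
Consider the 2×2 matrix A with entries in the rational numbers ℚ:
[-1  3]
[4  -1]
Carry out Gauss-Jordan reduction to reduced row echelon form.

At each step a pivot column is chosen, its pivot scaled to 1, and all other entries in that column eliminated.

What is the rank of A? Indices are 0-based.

rank = 2

pivot(0,0)=-1: scale R0 → (1, -3)
  clear (1,0): R1 −= (4)R0 → (0, 11)
pivot(1,1)=11: scale R1 → (0, 1)
  clear (0,1): R0 −= (-3)R1 → (1, 0)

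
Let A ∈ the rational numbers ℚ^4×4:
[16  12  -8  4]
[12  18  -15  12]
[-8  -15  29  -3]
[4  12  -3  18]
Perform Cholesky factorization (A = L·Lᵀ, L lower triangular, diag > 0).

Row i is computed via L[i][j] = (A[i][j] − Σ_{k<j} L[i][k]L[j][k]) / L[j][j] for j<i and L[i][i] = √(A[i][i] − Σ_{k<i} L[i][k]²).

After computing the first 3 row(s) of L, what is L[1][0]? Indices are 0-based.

Step 1: L[0][0] = √(16) = 4.
  L[1][0] = (12) / L[0][0] = 3.
Step 2: L[1][1] = √(9) = 3.
  L[2][0] = (-8) / L[0][0] = -2.
  L[2][1] = (-9) / L[1][1] = -3.
Step 3: L[2][2] = √(16) = 4.

L[1][0] = 3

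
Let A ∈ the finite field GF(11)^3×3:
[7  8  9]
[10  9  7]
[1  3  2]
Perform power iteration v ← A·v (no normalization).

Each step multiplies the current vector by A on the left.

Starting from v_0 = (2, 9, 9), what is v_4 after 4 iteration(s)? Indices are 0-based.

v_4 = (2, 4, 8)

v_0 = (2, 9, 9).
v_1 = A·v_0 = (2, 10, 3).
v_2 = A·v_1 = (0, 10, 5).
v_3 = A·v_2 = (4, 4, 7).
v_4 = A·v_3 = (2, 4, 8).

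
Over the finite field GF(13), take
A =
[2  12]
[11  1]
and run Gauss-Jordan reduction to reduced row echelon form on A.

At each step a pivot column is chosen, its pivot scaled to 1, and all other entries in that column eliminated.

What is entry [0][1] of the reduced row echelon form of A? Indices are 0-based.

pivot(0,0)=2: scale R0 → (1, 6)
  clear (1,0): R1 −= (11)R0 → (0, 0)
col 1: no nonzero at/below row 1; advance.

M[0][1] = 6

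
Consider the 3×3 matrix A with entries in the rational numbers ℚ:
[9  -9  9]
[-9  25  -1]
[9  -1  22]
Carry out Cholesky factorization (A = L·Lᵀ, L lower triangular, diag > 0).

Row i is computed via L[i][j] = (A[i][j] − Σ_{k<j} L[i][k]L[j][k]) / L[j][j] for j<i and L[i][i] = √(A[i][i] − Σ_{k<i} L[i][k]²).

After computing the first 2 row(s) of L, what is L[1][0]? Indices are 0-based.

L[1][0] = -3

Step 1: L[0][0] = √(9) = 3.
  L[1][0] = (-9) / L[0][0] = -3.
Step 2: L[1][1] = √(16) = 4.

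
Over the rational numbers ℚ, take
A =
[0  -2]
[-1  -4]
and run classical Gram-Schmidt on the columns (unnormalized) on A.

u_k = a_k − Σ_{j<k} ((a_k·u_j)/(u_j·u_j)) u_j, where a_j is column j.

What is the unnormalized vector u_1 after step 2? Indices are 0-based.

Step 1: u_0 = a_0 = (0, -1).
Step 2: u_1 = a_1 − (4)·u_0 = (-2, 0).

u_1 = (-2, 0)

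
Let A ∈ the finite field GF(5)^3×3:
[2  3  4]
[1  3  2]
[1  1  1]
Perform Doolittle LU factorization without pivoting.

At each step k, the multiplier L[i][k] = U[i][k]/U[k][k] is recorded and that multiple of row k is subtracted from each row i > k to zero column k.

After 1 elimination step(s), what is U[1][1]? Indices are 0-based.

[col 0] pivot 2
  R1 -= 3*R0 → (0, 4, 0)  (L[1][0] := 3)
  R2 -= 3*R0 → (0, 2, 4)  (L[2][0] := 3)

U[1][1] = 4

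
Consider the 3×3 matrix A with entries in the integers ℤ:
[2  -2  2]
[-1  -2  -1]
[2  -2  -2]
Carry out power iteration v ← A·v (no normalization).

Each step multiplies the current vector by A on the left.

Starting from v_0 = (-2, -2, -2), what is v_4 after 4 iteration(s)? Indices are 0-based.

v_0 = (-2, -2, -2).
v_1 = A·v_0 = (-4, 8, 4).
v_2 = A·v_1 = (-16, -16, -32).
v_3 = A·v_2 = (-64, 80, 64).
v_4 = A·v_3 = (-160, -160, -416).

v_4 = (-160, -160, -416)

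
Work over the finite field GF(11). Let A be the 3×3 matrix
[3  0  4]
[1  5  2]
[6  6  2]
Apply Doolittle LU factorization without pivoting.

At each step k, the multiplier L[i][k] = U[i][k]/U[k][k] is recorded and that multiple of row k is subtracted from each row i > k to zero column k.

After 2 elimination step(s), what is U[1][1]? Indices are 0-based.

U[1][1] = 5

Step 1: pivot at (0,0) is 3.
  row1 ← row1 − (4)·row0  ⇒  L[1][0]=4, U row1=(0, 5, 8)
  row2 ← row2 − (2)·row0  ⇒  L[2][0]=2, U row2=(0, 6, 5)
Step 2: pivot at (1,1) is 5.
  row2 ← row2 − (10)·row1  ⇒  L[2][1]=10, U row2=(0, 0, 2)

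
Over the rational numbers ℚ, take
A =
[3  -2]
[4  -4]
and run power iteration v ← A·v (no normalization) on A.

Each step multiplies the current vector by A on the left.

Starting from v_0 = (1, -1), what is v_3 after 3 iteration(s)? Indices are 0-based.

v_0 = (1, -1).
v_1 = A·v_0 = (5, 8).
v_2 = A·v_1 = (-1, -12).
v_3 = A·v_2 = (21, 44).

v_3 = (21, 44)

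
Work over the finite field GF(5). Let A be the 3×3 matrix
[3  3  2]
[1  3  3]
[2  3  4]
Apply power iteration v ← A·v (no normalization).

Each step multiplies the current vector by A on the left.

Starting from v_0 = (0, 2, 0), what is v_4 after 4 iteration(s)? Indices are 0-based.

v_0 = (0, 2, 0).
v_1 = A·v_0 = (1, 1, 1).
v_2 = A·v_1 = (3, 2, 4).
v_3 = A·v_2 = (3, 1, 3).
v_4 = A·v_3 = (3, 0, 1).

v_4 = (3, 0, 1)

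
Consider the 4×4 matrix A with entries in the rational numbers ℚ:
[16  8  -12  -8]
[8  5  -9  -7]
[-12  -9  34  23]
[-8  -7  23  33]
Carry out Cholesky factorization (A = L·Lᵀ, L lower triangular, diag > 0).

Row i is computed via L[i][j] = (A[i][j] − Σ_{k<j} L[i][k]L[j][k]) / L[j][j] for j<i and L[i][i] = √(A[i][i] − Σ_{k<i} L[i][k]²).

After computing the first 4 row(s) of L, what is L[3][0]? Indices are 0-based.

L[3][0] = -2

Step 1: L[0][0] = √(16) = 4.
  L[1][0] = (8) / L[0][0] = 2.
Step 2: L[1][1] = √(1) = 1.
  L[2][0] = (-12) / L[0][0] = -3.
  L[2][1] = (-3) / L[1][1] = -3.
Step 3: L[2][2] = √(16) = 4.
  L[3][0] = (-8) / L[0][0] = -2.
  L[3][1] = (-3) / L[1][1] = -3.
  L[3][2] = (8) / L[2][2] = 2.
Step 4: L[3][3] = √(16) = 4.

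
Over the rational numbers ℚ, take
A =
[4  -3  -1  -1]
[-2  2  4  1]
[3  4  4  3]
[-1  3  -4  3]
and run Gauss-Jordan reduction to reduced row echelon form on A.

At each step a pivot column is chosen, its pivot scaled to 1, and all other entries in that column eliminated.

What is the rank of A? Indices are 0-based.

rank = 4

[1] R0 /= 4  ⇒  (1, -3/4, -1/4, -1/4)
     R1 -= -2·R0  ⇒  (0, 1/2, 7/2, 1/2)
     R2 -= 3·R0  ⇒  (0, 25/4, 19/4, 15/4)
     R3 -= -1·R0  ⇒  (0, 9/4, -17/4, 11/4)
[2] R1 /= 1/2  ⇒  (0, 1, 7, 1)
     R0 -= -3/4·R1  ⇒  (1, 0, 5, 1/2)
     R2 -= 25/4·R1  ⇒  (0, 0, -39, -5/2)
     R3 -= 9/4·R1  ⇒  (0, 0, -20, 1/2)
[3] R2 /= -39  ⇒  (0, 0, 1, 5/78)
     R0 -= 5·R2  ⇒  (1, 0, 0, 7/39)
     R1 -= 7·R2  ⇒  (0, 1, 0, 43/78)
     R3 -= -20·R2  ⇒  (0, 0, 0, 139/78)
[4] R3 /= 139/78  ⇒  (0, 0, 0, 1)
     R0 -= 7/39·R3  ⇒  (1, 0, 0, 0)
     R1 -= 43/78·R3  ⇒  (0, 1, 0, 0)
     R2 -= 5/78·R3  ⇒  (0, 0, 1, 0)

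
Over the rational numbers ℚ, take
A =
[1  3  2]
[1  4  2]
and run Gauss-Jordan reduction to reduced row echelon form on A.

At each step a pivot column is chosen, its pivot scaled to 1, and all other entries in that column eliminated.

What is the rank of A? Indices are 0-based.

rank = 2

pivot(0,0)=1: scale R0 → (1, 3, 2)
  clear (1,0): R1 −= (1)R0 → (0, 1, 0)
pivot(1,1)=1: scale R1 → (0, 1, 0)
  clear (0,1): R0 −= (3)R1 → (1, 0, 2)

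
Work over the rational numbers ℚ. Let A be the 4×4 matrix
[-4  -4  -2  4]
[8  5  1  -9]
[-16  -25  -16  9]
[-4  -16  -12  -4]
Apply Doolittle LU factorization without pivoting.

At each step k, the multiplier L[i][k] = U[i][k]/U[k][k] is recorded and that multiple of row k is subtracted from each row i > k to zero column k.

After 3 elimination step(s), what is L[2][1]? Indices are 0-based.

L[2][1] = 3

[col 0] pivot -4
  R1 -= -2*R0 → (0, -3, -3, -1)  (L[1][0] := -2)
  R2 -= 4*R0 → (0, -9, -8, -7)  (L[2][0] := 4)
  R3 -= 1*R0 → (0, -12, -10, -8)  (L[3][0] := 1)
[col 1] pivot -3
  R2 -= 3*R1 → (0, 0, 1, -4)  (L[2][1] := 3)
  R3 -= 4*R1 → (0, 0, 2, -4)  (L[3][1] := 4)
[col 2] pivot 1
  R3 -= 2*R2 → (0, 0, 0, 4)  (L[3][2] := 2)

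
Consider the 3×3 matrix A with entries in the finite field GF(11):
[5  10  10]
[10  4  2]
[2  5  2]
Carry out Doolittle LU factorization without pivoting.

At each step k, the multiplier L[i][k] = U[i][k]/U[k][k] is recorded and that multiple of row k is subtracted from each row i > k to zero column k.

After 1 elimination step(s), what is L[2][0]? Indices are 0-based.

L[2][0] = 7

k=0: U[0][0]=5
  eliminate (1,0): mult=2, new row 1: (0, 6, 4); set L[1][0]=2
  eliminate (2,0): mult=7, new row 2: (0, 1, 9); set L[2][0]=7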